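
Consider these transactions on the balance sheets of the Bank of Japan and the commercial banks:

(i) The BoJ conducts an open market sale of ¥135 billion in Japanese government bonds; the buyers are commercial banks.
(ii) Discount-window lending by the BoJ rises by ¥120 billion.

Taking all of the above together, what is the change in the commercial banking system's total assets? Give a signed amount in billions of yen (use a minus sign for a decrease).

BoJ balance sheet:
  Assets:      Securities −¥135B, Loans to banks +¥120B
  Liabilities: Bank reserves −¥15B
Commercial banking system:
  Assets:      Reserves at CB −¥15B, Securities +¥135B
  Liabilities: Borrowings from CB +¥120B
Change in total bank assets = +¥120 billion.

+¥120 billion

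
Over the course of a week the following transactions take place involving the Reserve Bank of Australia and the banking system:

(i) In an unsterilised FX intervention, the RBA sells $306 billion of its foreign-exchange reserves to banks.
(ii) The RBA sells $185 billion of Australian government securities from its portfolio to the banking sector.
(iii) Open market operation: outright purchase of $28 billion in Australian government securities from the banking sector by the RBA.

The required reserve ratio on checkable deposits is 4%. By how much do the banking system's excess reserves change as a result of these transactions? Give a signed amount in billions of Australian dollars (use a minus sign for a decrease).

-$463 billion

FX sale $306 billion: reserves −$306B, deposits 0.
OMO sale (to banks) $185 billion: reserves −$185B, deposits 0.
OMO purchase (from banks) $28 billion: reserves +$28B, deposits 0.
Totals: Δreserves = −$463B, Δdeposits = 0.
Δrequired reserves = 4% × 0 = 0.
Δexcess reserves = Δreserves − Δrequired = −$463B − (0) = -$463 billion.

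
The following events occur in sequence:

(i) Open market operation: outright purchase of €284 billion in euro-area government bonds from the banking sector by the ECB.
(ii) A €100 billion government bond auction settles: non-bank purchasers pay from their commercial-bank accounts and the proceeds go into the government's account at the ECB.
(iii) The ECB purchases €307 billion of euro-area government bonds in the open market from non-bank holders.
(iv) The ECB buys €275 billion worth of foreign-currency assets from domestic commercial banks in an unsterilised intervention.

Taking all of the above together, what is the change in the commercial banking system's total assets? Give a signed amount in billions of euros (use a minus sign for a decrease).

ECB balance sheet:
  Assets:      Securities +€591B, Foreign assets +€275B
  Liabilities: Bank reserves +€766B, Government deposits +€100B
Commercial banking system:
  Assets:      Reserves at CB +€766B, Securities −€284B, Foreign assets −€275B
  Liabilities: Checkable deposits +€207B
Change in total bank assets = +€207 billion.

+€207 billion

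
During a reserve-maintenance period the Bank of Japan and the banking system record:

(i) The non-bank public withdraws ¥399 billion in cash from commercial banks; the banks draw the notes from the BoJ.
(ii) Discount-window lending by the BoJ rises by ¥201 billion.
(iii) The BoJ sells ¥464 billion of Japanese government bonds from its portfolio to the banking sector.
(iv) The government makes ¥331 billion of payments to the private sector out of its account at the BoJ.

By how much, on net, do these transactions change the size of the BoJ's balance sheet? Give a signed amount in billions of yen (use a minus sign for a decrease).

-¥263 billion

BoJ balance sheet:
  Assets:      Securities −¥464B, Loans to banks +¥201B
  Liabilities: Bank reserves −¥331B, Currency in circulation +¥399B, Government deposits −¥331B
Change in total BoJ assets = -¥263 billion.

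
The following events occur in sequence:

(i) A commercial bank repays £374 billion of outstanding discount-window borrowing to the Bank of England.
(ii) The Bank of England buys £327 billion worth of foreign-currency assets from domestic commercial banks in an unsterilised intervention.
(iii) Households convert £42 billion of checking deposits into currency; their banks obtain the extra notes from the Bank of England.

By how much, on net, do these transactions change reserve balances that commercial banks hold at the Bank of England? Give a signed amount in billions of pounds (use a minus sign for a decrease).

-£89 billion

Bank of England balance sheet:
  Assets:      Loans to banks −£374B, Foreign assets +£327B
  Liabilities: Bank reserves −£89B, Currency in circulation +£42B
So the change in reserve balances that commercial banks hold at the Bank of England is -£89 billion.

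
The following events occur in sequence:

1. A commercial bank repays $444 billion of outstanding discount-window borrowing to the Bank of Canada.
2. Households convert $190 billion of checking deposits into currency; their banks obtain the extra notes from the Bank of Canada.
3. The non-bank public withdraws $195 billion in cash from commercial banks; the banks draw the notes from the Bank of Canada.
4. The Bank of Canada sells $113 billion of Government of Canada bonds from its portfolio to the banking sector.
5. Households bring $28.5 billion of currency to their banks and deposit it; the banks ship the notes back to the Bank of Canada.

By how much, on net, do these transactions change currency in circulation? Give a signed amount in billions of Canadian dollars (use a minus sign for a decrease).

+$356.5 billion

Discount-window repayment $444 billion: no currency enters or leaves circulation → 0.
Currency withdrawal $190 billion: notes leave the central bank → +$190B.
Currency withdrawal $195 billion: notes leave the central bank → +$195B.
OMO sale (to banks) $113 billion: no currency enters or leaves circulation → 0.
Currency deposit $28.5 billion: notes return to the central bank → −$28.5B.
Net: 0 + 190 + 195 + 0 − 28.5 = +$356.5 billion.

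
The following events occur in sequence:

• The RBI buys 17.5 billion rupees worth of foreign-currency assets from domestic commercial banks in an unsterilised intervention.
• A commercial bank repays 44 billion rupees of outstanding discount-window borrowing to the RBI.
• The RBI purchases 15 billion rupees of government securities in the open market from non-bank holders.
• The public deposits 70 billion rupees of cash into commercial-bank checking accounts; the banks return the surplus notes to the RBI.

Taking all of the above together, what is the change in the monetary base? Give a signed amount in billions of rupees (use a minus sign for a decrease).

-11.5 billion

FX purchase 17.5 billion rupees: RBI balance sheet expands → +17.5B.
Discount-window repayment 44 billion rupees: RBI balance sheet contracts → −44B.
Asset purchase (from non-banks) 15 billion rupees: RBI balance sheet expands → +15B.
Currency deposit 70 billion rupees: just a shift between currency and reserves — both are base money → 0.
Net: 17.5 − 44 + 15 + 0 = -11.5 billion.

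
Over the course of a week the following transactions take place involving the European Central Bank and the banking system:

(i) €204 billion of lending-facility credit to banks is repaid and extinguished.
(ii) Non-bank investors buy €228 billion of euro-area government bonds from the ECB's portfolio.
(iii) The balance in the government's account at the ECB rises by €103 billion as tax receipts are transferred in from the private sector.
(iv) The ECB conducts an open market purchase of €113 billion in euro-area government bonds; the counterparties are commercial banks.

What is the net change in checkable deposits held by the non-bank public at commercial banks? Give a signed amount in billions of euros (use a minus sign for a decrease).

-€331 billion

ECB balance sheet:
  Assets:      Securities −€115B, Loans to banks −€204B
  Liabilities: Bank reserves −€422B, Government deposits +€103B
Commercial banking system:
  Assets:      Reserves at CB −€422B, Securities −€113B
  Liabilities: Checkable deposits −€331B, Borrowings from CB −€204B
So the change in checkable deposits held by the non-bank public at commercial banks is -€331 billion.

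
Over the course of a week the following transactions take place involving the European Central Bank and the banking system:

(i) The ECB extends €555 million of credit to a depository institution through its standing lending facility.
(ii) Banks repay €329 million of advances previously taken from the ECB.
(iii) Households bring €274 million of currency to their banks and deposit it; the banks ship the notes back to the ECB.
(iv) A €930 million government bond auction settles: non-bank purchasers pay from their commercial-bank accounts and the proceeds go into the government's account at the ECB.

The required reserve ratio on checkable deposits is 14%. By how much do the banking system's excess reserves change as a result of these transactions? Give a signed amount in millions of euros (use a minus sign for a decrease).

-€338.16 million

Discount-window loan €555 million: reserves +€555M, deposits 0.
Discount-window repayment €329 million: reserves −€329M, deposits 0.
Currency deposit €274 million: reserves +€274M, deposits +€274M.
Government account inflow €930 million: reserves −€930M, deposits −€930M.
Totals: Δreserves = −€430M, Δdeposits = −€656M.
Δrequired reserves = 14% × −€656M = −€91.84M.
Δexcess reserves = Δreserves − Δrequired = −€430M − (−€91.84M) = -€338.16 million.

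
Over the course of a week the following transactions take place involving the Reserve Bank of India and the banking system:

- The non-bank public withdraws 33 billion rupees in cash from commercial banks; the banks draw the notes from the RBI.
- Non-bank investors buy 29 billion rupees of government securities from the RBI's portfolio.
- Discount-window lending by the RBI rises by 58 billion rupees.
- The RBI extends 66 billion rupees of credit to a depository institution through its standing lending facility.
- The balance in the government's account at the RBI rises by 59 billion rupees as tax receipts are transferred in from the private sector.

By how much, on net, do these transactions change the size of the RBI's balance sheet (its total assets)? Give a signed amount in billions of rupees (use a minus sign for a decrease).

Currency withdrawal 33 billion rupees: only the composition of liabilities changes → 0.
Asset sale (to non-banks) 29 billion rupees: an RBI asset is shed → −29B.
Discount-window loan 58 billion rupees: an RBI asset is acquired → +58B.
Discount-window loan 66 billion rupees: an RBI asset is acquired → +66B.
Government account inflow 59 billion rupees: only the composition of liabilities changes → 0.
Net: 0 − 29 + 58 + 66 + 0 = +95 billion.

+95 billion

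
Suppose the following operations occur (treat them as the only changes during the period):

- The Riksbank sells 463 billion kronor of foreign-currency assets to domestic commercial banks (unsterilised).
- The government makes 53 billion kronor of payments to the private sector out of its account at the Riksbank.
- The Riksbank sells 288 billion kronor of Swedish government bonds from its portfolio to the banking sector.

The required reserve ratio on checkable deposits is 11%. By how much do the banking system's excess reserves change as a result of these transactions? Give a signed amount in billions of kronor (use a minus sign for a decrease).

-703.83 billion

FX sale 463 billion kronor: reserves −463B, deposits 0.
Government spending 53 billion kronor: reserves +53B, deposits +53B.
OMO sale (to banks) 288 billion kronor: reserves −288B, deposits 0.
Totals: Δreserves = −698B, Δdeposits = +53B.
Δrequired reserves = 11% × +53B = +5.83B.
Δexcess reserves = Δreserves − Δrequired = −698B − (+5.83B) = -703.83 billion.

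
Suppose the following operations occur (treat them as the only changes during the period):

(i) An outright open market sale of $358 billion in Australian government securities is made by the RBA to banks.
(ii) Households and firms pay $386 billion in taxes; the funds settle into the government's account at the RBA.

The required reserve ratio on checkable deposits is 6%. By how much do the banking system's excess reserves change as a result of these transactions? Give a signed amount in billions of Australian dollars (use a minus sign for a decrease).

OMO sale (to banks) $358 billion: reserves −$358B, deposits 0.
Government account inflow $386 billion: reserves −$386B, deposits −$386B.
Totals: Δreserves = −$744B, Δdeposits = −$386B.
Δrequired reserves = 6% × −$386B = −$23.16B.
Δexcess reserves = Δreserves − Δrequired = −$744B − (−$23.16B) = -$720.84 billion.

-$720.84 billion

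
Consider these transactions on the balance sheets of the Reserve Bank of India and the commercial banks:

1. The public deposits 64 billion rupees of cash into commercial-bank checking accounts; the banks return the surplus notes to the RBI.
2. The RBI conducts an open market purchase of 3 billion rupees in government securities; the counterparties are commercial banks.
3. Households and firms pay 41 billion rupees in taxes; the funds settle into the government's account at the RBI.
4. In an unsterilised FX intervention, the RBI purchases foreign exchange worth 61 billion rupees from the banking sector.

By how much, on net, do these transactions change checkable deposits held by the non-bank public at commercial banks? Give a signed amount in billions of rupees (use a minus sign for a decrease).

RBI balance sheet:
  Assets:      Securities +3B, Foreign assets +61B
  Liabilities: Bank reserves +87B, Currency in circulation −64B, Government deposits +41B
Commercial banking system:
  Assets:      Reserves at CB +87B, Securities −3B, Foreign assets −61B
  Liabilities: Checkable deposits +23B
So the change in checkable deposits held by the non-bank public at commercial banks is +23 billion.

+23 billion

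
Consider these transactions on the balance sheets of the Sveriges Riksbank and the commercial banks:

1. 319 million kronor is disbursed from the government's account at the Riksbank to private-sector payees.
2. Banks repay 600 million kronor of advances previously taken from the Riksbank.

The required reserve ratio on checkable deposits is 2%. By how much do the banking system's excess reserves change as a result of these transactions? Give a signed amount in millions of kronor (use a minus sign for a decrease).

-287.38 million

Government spending 319 million kronor: reserves +319M, deposits +319M.
Discount-window repayment 600 million kronor: reserves −600M, deposits 0.
Totals: Δreserves = −281M, Δdeposits = +319M.
Δrequired reserves = 2% × +319M = +6.38M.
Δexcess reserves = Δreserves − Δrequired = −281M − (+6.38M) = -287.38 million.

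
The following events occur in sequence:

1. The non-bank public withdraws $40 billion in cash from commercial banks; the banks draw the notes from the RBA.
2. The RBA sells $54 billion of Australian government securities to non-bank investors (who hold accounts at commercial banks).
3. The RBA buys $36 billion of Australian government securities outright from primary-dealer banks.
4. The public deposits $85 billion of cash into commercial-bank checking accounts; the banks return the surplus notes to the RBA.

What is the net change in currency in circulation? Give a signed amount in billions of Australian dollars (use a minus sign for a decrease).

-$45 billion

Currency withdrawal $40 billion: notes leave the central bank → +$40B.
Asset sale (to non-banks) $54 billion: no currency enters or leaves circulation → 0.
OMO purchase (from banks) $36 billion: no currency enters or leaves circulation → 0.
Currency deposit $85 billion: notes return to the central bank → −$85B.
Net: 40 + 0 + 0 − 85 = -$45 billion.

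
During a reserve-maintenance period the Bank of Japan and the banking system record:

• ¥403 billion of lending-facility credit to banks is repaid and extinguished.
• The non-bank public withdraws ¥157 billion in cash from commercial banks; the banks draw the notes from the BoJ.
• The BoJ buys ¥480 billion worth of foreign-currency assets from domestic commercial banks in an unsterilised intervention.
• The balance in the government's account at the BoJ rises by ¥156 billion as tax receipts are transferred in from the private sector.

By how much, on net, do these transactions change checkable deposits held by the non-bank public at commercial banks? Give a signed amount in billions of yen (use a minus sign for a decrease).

-¥313 billion

Discount-window repayment ¥403 billion: the counterparty is a bank, so public deposits are unchanged → 0.
Currency withdrawal ¥157 billion: non-bank counterparties' bank balances fall → −¥157B.
FX purchase ¥480 billion: the counterparty is a bank, so public deposits are unchanged → 0.
Government account inflow ¥156 billion: non-bank counterparties' bank balances fall → −¥156B.
Net: 0 − 157 + 0 − 156 = -¥313 billion.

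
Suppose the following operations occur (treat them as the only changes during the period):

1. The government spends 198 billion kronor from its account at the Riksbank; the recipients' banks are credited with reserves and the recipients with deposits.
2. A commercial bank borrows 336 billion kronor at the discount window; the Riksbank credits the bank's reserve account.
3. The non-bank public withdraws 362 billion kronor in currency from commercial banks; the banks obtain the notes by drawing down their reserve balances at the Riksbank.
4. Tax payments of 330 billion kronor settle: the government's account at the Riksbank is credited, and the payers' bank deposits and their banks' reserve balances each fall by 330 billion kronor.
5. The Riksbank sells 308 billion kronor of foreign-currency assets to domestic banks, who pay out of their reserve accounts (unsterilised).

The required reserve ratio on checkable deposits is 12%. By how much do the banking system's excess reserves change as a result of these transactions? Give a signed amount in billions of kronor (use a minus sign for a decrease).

Government spending 198 billion kronor: reserves +198B, deposits +198B.
Discount-window loan 336 billion kronor: reserves +336B, deposits 0.
Currency withdrawal 362 billion kronor: reserves −362B, deposits −362B.
Government account inflow 330 billion kronor: reserves −330B, deposits −330B.
FX sale 308 billion kronor: reserves −308B, deposits 0.
Totals: Δreserves = −466B, Δdeposits = −494B.
Δrequired reserves = 12% × −494B = −59.28B.
Δexcess reserves = Δreserves − Δrequired = −466B − (−59.28B) = -406.72 billion.

-406.72 billion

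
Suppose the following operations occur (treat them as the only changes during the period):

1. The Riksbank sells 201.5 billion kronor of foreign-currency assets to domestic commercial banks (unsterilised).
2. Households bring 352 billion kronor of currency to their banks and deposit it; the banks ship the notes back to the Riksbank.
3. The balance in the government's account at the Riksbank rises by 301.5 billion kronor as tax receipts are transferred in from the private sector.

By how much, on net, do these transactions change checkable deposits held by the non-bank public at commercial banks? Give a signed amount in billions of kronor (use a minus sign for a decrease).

FX sale 201.5 billion kronor: the counterparty is a bank, so public deposits are unchanged → 0.
Currency deposit 352 billion kronor: non-bank counterparties' bank balances rise → +352B.
Government account inflow 301.5 billion kronor: non-bank counterparties' bank balances fall → −301.5B.
Net: 0 + 352 − 301.5 = +50.5 billion.

+50.5 billion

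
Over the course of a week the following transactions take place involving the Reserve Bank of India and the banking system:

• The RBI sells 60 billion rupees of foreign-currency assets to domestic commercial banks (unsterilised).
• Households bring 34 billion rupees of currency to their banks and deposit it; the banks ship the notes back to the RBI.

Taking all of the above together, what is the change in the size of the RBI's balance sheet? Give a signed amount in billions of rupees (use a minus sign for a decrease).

-60 billion

FX sale 60 billion rupees: an RBI asset is shed → −60B.
Currency deposit 34 billion rupees: only the composition of liabilities changes → 0.
Net: −60 + 0 = -60 billion.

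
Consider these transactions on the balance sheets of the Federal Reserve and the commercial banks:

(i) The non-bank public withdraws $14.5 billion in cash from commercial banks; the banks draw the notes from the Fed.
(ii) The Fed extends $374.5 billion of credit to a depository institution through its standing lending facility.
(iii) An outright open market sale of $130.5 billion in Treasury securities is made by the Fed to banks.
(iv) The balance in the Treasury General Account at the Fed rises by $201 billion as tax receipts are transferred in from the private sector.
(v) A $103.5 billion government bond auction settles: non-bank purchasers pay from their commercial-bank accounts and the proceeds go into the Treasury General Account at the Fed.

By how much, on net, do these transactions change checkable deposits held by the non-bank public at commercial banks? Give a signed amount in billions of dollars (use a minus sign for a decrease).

Currency withdrawal $14.5 billion: non-bank counterparties' bank balances fall → −$14.5B.
Discount-window loan $374.5 billion: the counterparty is a bank, so public deposits are unchanged → 0.
OMO sale (to banks) $130.5 billion: the counterparty is a bank, so public deposits are unchanged → 0.
Government account inflow $201 billion: non-bank counterparties' bank balances fall → −$201B.
Government account inflow $103.5 billion: non-bank counterparties' bank balances fall → −$103.5B.
Net: −14.5 + 0 + 0 − 201 − 103.5 = -$319 billion.

-$319 billion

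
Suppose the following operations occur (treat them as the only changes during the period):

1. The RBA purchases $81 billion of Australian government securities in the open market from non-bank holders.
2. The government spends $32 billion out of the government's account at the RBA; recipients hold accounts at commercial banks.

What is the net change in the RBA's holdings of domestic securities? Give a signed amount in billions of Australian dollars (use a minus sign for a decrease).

+$81 billion

RBA balance sheet:
  Assets:      Securities +$81B
  Liabilities: Bank reserves +$113B, Government deposits −$32B
Commercial banking system:
  Assets:      Reserves at CB +$113B
  Liabilities: Checkable deposits +$113B
So the change in the RBA's holdings of domestic securities is +$81 billion.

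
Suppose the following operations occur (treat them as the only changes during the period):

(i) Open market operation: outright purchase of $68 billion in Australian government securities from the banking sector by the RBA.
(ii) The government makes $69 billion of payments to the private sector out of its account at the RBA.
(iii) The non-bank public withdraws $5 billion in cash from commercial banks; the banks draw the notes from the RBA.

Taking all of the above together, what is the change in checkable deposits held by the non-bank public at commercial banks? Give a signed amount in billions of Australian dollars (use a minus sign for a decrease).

+$64 billion

RBA balance sheet:
  Assets:      Securities +$68B
  Liabilities: Bank reserves +$132B, Currency in circulation +$5B, Government deposits −$69B
Commercial banking system:
  Assets:      Reserves at CB +$132B, Securities −$68B
  Liabilities: Checkable deposits +$64B
So the change in checkable deposits held by the non-bank public at commercial banks is +$64 billion.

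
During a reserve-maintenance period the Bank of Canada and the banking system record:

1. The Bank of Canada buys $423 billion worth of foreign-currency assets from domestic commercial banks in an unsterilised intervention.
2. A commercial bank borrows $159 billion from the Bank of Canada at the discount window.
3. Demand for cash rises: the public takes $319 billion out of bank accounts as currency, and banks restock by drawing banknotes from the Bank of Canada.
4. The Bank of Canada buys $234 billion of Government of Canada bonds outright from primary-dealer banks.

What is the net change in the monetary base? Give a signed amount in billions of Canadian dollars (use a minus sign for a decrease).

Bank of Canada balance sheet:
  Assets:      Securities +$234B, Loans to banks +$159B, Foreign assets +$423B
  Liabilities: Bank reserves +$497B, Currency in circulation +$319B
Monetary base = currency + reserves: +$319B + (+$497B) = +$816 billion.

+$816 billion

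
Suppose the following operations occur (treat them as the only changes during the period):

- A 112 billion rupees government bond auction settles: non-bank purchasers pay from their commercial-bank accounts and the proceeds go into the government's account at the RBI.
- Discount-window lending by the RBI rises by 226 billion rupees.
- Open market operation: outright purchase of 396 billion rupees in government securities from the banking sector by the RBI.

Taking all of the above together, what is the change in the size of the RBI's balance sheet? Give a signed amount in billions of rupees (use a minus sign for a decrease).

Government account inflow 112 billion rupees: only the composition of liabilities changes → 0.
Discount-window loan 226 billion rupees: an RBI asset is acquired → +226B.
OMO purchase (from banks) 396 billion rupees: an RBI asset is acquired → +396B.
Net: 0 + 226 + 396 = +622 billion.

+622 billion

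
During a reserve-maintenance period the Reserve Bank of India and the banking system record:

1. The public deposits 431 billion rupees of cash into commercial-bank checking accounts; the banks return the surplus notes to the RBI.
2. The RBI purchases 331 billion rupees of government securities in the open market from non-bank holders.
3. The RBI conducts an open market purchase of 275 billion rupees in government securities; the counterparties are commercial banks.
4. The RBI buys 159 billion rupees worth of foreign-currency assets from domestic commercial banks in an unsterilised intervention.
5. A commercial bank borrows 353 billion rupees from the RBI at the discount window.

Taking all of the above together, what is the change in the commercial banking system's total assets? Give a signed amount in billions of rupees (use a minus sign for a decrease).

Currency deposit 431 billion rupees: bank balance sheets expand → +431B.
Asset purchase (from non-banks) 331 billion rupees: bank balance sheets expand → +331B.
OMO purchase (from banks) 275 billion rupees: just an asset swap on bank balance sheets → 0.
FX purchase 159 billion rupees: just an asset swap on bank balance sheets → 0.
Discount-window loan 353 billion rupees: bank balance sheets expand → +353B.
Net: 431 + 331 + 0 + 0 + 353 = +1115 billion.

+1115 billion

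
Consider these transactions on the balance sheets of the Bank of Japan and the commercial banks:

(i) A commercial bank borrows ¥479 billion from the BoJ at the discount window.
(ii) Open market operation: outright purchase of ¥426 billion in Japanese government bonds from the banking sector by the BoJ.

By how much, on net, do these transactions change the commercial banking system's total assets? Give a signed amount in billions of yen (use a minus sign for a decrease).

+¥479 billion

BoJ balance sheet:
  Assets:      Securities +¥426B, Loans to banks +¥479B
  Liabilities: Bank reserves +¥905B
Commercial banking system:
  Assets:      Reserves at CB +¥905B, Securities −¥426B
  Liabilities: Borrowings from CB +¥479B
Change in total bank assets = +¥479 billion.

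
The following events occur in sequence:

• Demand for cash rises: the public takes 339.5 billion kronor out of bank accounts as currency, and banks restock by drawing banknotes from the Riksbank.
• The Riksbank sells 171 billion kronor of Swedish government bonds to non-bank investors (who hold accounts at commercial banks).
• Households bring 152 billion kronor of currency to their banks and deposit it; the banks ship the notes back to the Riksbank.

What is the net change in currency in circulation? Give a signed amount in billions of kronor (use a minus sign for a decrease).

Riksbank balance sheet:
  Assets:      Securities −171B
  Liabilities: Bank reserves −358.5B, Currency in circulation +187.5B
So the change in currency in circulation is +187.5 billion.

+187.5 billion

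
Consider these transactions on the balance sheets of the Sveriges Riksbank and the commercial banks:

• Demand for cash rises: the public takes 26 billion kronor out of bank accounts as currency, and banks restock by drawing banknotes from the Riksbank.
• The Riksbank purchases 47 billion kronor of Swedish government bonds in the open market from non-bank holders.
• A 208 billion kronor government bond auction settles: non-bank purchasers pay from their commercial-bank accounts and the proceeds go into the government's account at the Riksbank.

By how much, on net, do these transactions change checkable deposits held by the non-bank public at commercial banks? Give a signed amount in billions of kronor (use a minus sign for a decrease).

-187 billion

Currency withdrawal 26 billion kronor: non-bank counterparties' bank balances fall → −26B.
Asset purchase (from non-banks) 47 billion kronor: non-bank counterparties' bank balances rise → +47B.
Government account inflow 208 billion kronor: non-bank counterparties' bank balances fall → −208B.
Net: −26 + 47 − 208 = -187 billion.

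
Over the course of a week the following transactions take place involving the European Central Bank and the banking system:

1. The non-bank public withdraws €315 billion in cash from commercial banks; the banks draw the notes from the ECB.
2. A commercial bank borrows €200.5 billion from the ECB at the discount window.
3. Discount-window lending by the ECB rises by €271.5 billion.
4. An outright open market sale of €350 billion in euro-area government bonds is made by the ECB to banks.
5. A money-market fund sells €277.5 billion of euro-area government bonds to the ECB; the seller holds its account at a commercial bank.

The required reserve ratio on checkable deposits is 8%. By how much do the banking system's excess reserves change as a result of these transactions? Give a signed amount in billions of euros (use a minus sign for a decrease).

Currency withdrawal €315 billion: reserves −€315B, deposits −€315B.
Discount-window loan €200.5 billion: reserves +€200.5B, deposits 0.
Discount-window loan €271.5 billion: reserves +€271.5B, deposits 0.
OMO sale (to banks) €350 billion: reserves −€350B, deposits 0.
Asset purchase (from non-banks) €277.5 billion: reserves +€277.5B, deposits +€277.5B.
Totals: Δreserves = +€84.5B, Δdeposits = −€37.5B.
Δrequired reserves = 8% × −€37.5B = −€3B.
Δexcess reserves = Δreserves − Δrequired = +€84.5B − (−€3B) = +€87.5 billion.

+€87.5 billion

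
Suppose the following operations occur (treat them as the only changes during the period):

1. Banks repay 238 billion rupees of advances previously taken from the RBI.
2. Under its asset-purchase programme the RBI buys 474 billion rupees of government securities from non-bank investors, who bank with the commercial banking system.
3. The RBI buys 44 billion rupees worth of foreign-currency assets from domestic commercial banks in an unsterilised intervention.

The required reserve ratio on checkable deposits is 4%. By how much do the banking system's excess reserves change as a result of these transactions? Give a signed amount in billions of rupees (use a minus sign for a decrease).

+261.04 billion

Discount-window repayment 238 billion rupees: reserves −238B, deposits 0.
Asset purchase (from non-banks) 474 billion rupees: reserves +474B, deposits +474B.
FX purchase 44 billion rupees: reserves +44B, deposits 0.
Totals: Δreserves = +280B, Δdeposits = +474B.
Δrequired reserves = 4% × +474B = +18.96B.
Δexcess reserves = Δreserves − Δrequired = +280B − (+18.96B) = +261.04 billion.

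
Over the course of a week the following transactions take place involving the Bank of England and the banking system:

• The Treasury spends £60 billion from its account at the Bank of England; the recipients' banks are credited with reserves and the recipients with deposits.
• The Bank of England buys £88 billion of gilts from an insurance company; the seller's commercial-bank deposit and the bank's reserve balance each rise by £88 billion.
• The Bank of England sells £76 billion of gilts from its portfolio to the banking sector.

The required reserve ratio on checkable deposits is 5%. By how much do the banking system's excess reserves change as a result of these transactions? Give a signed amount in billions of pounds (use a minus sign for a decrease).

+£64.6 billion

Government spending £60 billion: reserves +£60B, deposits +£60B.
Asset purchase (from non-banks) £88 billion: reserves +£88B, deposits +£88B.
OMO sale (to banks) £76 billion: reserves −£76B, deposits 0.
Totals: Δreserves = +£72B, Δdeposits = +£148B.
Δrequired reserves = 5% × +£148B = +£7.4B.
Δexcess reserves = Δreserves − Δrequired = +£72B − (+£7.4B) = +£64.6 billion.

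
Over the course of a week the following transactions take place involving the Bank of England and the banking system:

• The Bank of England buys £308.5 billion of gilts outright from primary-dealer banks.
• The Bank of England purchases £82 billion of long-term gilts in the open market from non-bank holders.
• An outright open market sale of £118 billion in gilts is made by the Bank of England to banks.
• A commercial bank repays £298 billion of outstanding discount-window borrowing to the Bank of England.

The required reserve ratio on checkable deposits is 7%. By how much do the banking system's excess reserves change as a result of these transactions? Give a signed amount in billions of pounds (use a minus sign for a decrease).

OMO purchase (from banks) £308.5 billion: reserves +£308.5B, deposits 0.
Asset purchase (from non-banks) £82 billion: reserves +£82B, deposits +£82B.
OMO sale (to banks) £118 billion: reserves −£118B, deposits 0.
Discount-window repayment £298 billion: reserves −£298B, deposits 0.
Totals: Δreserves = −£25.5B, Δdeposits = +£82B.
Δrequired reserves = 7% × +£82B = +£5.74B.
Δexcess reserves = Δreserves − Δrequired = −£25.5B − (+£5.74B) = -£31.24 billion.

-£31.24 billion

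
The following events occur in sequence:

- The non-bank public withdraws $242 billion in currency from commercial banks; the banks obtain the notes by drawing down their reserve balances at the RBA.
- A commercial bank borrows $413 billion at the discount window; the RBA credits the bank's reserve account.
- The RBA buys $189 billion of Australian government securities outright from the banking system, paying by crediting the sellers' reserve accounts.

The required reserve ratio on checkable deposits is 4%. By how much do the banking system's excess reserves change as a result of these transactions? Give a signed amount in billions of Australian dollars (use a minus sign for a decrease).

Currency withdrawal $242 billion: reserves −$242B, deposits −$242B.
Discount-window loan $413 billion: reserves +$413B, deposits 0.
OMO purchase (from banks) $189 billion: reserves +$189B, deposits 0.
Totals: Δreserves = +$360B, Δdeposits = −$242B.
Δrequired reserves = 4% × −$242B = −$9.68B.
Δexcess reserves = Δreserves − Δrequired = +$360B − (−$9.68B) = +$369.68 billion.

+$369.68 billion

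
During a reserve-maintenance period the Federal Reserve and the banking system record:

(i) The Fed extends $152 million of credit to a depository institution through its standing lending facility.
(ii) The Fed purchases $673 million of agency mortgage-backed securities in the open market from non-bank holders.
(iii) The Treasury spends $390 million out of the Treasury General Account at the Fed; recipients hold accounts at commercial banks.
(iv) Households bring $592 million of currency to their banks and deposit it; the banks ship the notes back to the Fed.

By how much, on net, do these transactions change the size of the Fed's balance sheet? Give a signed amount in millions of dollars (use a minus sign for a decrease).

+$825 million

Fed balance sheet:
  Assets:      Securities +$673M, Loans to banks +$152M
  Liabilities: Bank reserves +$1807M, Currency in circulation −$592M, Government deposits −$390M
Change in total Fed assets = +$825 million.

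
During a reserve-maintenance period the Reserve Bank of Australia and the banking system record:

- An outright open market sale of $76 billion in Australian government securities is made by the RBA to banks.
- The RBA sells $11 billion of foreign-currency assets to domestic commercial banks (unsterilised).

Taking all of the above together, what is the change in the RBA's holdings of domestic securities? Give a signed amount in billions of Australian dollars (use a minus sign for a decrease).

OMO sale (to banks) $76 billion: securities removed from the RBA's portfolio → −$76B.
FX sale $11 billion: the RBA's securities portfolio is untouched → 0.
Net: −76 + 0 = -$76 billion.

-$76 billion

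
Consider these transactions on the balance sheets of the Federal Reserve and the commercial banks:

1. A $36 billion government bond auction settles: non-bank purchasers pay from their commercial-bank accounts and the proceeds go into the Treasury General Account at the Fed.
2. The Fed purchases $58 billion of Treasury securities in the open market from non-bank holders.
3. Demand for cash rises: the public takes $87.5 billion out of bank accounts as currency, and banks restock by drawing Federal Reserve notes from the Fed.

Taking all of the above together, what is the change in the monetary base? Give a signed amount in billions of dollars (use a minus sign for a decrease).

+$22 billion

Fed balance sheet:
  Assets:      Securities +$58B
  Liabilities: Bank reserves −$65.5B, Currency in circulation +$87.5B, Government deposits +$36B
Monetary base = currency + reserves: +$87.5B + (−$65.5B) = +$22 billion.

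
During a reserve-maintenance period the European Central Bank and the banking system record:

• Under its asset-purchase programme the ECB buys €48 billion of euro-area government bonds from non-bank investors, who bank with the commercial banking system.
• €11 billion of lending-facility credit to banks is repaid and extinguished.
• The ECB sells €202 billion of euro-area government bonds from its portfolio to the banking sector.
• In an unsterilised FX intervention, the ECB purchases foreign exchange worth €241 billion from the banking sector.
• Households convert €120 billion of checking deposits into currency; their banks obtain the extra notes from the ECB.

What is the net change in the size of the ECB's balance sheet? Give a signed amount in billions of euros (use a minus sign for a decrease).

+€76 billion

ECB balance sheet:
  Assets:      Securities −€154B, Loans to banks −€11B, Foreign assets +€241B
  Liabilities: Bank reserves −€44B, Currency in circulation +€120B
Change in total ECB assets = +€76 billion.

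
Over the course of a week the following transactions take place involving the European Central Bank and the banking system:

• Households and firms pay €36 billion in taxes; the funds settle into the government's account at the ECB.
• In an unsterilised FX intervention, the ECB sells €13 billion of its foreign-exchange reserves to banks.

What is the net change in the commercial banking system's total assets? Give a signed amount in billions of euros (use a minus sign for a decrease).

Government account inflow €36 billion: bank balance sheets shrink → −€36B.
FX sale €13 billion: just an asset swap on bank balance sheets → 0.
Net: −36 + 0 = -€36 billion.

-€36 billion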